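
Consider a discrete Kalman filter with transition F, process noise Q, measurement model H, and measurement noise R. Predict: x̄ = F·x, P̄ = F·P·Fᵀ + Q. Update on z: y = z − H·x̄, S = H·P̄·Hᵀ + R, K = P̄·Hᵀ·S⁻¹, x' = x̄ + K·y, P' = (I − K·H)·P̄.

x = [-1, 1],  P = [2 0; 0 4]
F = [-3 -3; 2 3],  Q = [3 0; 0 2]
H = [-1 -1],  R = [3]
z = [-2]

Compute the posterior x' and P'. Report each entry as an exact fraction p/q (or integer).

x̄ = F·x = [0, 1]
P̄ = F·P·Fᵀ + Q = [57 -48; -48 46]
y = z − H·x̄ = [-1]
S = H·P̄·Hᵀ + R = [10]
K = P̄·Hᵀ·S⁻¹ = [-9/10; 1/5]
x' = x̄ + K·y = [9/10, 4/5]
P' = (I − K·H)·P̄ = [489/10 -231/5; -231/5 228/5]

x' = [9/10, 4/5]
P' = [489/10 -231/5; -231/5 228/5]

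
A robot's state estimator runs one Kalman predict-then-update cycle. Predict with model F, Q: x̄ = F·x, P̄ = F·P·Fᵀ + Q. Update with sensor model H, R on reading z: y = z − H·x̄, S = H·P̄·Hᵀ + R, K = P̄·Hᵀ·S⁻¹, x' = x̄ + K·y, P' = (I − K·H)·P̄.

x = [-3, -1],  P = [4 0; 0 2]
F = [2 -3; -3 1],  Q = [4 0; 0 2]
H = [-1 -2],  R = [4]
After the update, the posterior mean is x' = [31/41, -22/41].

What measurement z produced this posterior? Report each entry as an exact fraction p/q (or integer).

x̄ = F·x = [-3, 8]
P̄ = F·P·Fᵀ + Q = [38 -30; -30 40]
S = H·P̄·Hᵀ + R = [82]
K = P̄·Hᵀ·S⁻¹ = [11/41; -25/41]
x' − x̄ = [154/41, -350/41] = K·y
y = (KᵀK)⁻¹·Kᵀ·(x' − x̄) = [14]
z = y + H·x̄ = [14] + [-13] = [1]

z = [1]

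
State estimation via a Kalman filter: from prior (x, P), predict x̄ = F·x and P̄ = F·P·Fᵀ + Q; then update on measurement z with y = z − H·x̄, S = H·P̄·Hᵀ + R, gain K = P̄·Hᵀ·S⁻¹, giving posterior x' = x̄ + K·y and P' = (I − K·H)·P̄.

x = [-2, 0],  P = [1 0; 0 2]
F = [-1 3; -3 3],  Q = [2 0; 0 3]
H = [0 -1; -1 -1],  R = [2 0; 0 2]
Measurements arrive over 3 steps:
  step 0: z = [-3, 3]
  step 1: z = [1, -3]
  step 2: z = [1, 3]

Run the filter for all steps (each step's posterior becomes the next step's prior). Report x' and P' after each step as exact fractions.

step 0: x' = [-1684/439, 765/439], P' = [840/439 -294/439; -294/439 498/439]
step 1: x' = [86131/55046, 85719/110092], P' = [46870/27523 -16179/27523; -16179/27523 61539/55046]
step 2: x' = [-2120378/5100205, -10075614/5100205], P' = [8684136/5100205 -2982642/5100205; -2982642/5100205 1135482/1020041]

step 0: x̄ = F·x = [2, 6]
step 0: P̄ = F·P·Fᵀ + Q = [21 21; 21 30]
step 0: y = z − H·x̄ = [3, 11]
step 0: S = H·P̄·Hᵀ + R = [32 51; 51 95]
step 0: K = P̄·Hᵀ·S⁻¹ = [147/439 -273/439; -249/439 -102/439]
step 0: x' = x̄ + K·y = [-1684/439, 765/439]
step 0: P' = (I − K·H)·P̄ = [840/439 -294/439; -294/439 498/439]
step 1: x̄ = F·x = [3979/439, 7347/439]
step 1: P̄ = F·P·Fᵀ + Q = [7964/439 10530/439; 10530/439 18651/439]
step 1: y = z − H·x̄ = [7786/439, 10009/439]
step 1: S = H·P̄·Hᵀ + R = [19529/439 29181/439; 29181/439 48553/439]
step 1: K = P̄·Hᵀ·S⁻¹ = [16179/55046 -30691/55046; -61539/110092 -29181/110092]
step 1: x' = x̄ + K·y = [86131/55046, 85719/110092]
step 1: P' = (I − K·H)·P̄ = [46870/27523 -16179/27523; -16179/27523 61539/55046]
step 2: x̄ = F·x = [84895/110092, -259629/110092]
step 2: P̄ = F·P·Fᵀ + Q = [951831/55046 1223367/55046; 1223367/55046 2145093/55046]
step 2: y = z − H·x̄ = [-149537/110092, 77771/55046]
step 2: S = H·P̄·Hᵀ + R = [2255185/55046 1684230/27523; 1684230/27523 2826875/27523]
step 2: K = P̄·Hᵀ·S⁻¹ = [1491321/5100205 -2850747/5100205; -567741/1020041 -1347384/5100205]
step 2: x' = x̄ + K·y = [-2120378/5100205, -10075614/5100205]
step 2: P' = (I − K·H)·P̄ = [8684136/5100205 -2982642/5100205; -2982642/5100205 1135482/1020041]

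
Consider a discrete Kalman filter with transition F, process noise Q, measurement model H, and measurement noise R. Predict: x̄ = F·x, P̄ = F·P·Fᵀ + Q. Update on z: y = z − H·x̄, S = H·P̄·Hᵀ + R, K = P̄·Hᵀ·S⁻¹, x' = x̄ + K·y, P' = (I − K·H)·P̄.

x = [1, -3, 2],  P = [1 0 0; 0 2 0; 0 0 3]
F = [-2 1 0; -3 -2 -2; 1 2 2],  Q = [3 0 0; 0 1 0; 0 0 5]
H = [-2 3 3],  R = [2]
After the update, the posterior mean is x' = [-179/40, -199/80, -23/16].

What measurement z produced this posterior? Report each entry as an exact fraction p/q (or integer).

x̄ = F·x = [-5, -1, -1]
P̄ = F·P·Fᵀ + Q = [9 2 2; 2 30 -23; 2 -23 26]
S = H·P̄·Hᵀ + R = [80]
K = P̄·Hᵀ·S⁻¹ = [-3/40; 17/80; 1/16]
x' − x̄ = [21/40, -119/80, -7/16] = K·y
y = (KᵀK)⁻¹·Kᵀ·(x' − x̄) = [-7]
z = y + H·x̄ = [-7] + [4] = [-3]

z = [-3]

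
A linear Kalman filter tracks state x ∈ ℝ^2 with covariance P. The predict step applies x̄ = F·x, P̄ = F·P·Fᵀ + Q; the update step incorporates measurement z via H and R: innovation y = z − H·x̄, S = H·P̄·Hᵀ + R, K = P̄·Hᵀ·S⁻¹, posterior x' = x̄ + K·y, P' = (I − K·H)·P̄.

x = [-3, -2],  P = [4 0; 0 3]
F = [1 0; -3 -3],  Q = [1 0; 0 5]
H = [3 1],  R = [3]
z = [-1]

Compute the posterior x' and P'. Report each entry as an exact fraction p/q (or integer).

x' = [-153/44, 109/11]
P' = [211/44 -156/11; -156/11 492/11]

x̄ = F·x = [-3, 15]
P̄ = F·P·Fᵀ + Q = [5 -12; -12 68]
y = z − H·x̄ = [-7]
S = H·P̄·Hᵀ + R = [44]
K = P̄·Hᵀ·S⁻¹ = [3/44; 8/11]
x' = x̄ + K·y = [-153/44, 109/11]
P' = (I − K·H)·P̄ = [211/44 -156/11; -156/11 492/11]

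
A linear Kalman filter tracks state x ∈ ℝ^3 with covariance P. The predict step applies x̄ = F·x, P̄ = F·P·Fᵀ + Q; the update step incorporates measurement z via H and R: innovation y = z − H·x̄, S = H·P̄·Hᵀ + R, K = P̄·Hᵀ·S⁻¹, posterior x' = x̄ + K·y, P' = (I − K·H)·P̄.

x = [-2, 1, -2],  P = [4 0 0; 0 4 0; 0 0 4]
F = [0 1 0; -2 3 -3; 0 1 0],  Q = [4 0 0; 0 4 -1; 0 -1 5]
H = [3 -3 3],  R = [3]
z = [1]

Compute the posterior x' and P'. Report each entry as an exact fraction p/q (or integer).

x' = [1, 218/107, 141/107]
P' = [8 12 4; 12 5405/214 1384/107; 4 1384/107 957/107]

x̄ = F·x = [1, 13, 1]
P̄ = F·P·Fᵀ + Q = [8 12 4; 12 92 11; 4 11 9]
y = z − H·x̄ = [34]
S = H·P̄·Hᵀ + R = [642]
K = P̄·Hᵀ·S⁻¹ = [0; -69/214; 1/107]
x' = x̄ + K·y = [1, 218/107, 141/107]
P' = (I − K·H)·P̄ = [8 12 4; 12 5405/214 1384/107; 4 1384/107 957/107]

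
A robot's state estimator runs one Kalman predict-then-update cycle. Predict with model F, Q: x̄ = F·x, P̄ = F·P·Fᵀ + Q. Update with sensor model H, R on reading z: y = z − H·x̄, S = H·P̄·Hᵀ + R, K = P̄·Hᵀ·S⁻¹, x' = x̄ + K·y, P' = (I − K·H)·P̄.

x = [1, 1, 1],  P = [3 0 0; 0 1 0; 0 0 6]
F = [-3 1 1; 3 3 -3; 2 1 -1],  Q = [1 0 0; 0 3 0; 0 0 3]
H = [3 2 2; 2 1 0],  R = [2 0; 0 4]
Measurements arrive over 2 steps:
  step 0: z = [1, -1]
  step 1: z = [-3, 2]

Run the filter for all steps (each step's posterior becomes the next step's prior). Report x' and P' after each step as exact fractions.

step 0: x̄ = F·x = [-1, 3, 2]
step 0: P̄ = F·P·Fᵀ + Q = [35 -42 -23; -42 93 39; -23 39 22]
step 0: y = z − H·x̄ = [-6, -2]
step 0: S = H·P̄·Hᵀ + R = [309 88; 88 69]
step 0: K = P̄·Hᵀ·S⁻¹ = [-4189/13577 10852/13577; 8730/13577 -9363/13577; 4273/13577 -6827/13577]
step 0: x' = x̄ + K·y = [-10147/13577, 7077/13577, 15170/13577]
step 0: P' = (I − K·H)·P̄ = [66614/13577 -89820/13577 -14290/13577; -89820/13577 142188/13577 1272/13577; -14290/13577 1272/13577 24436/13577]
step 1: x̄ = F·x = [52688/13577, -54720/13577, -28387/13577]
step 1: P̄ = F·P·Fᵀ + Q = [1406931/13577 121170/13577 -263562/13577; 121170/13577 757437/13577 212154/13577; -263562/13577 212154/13577 169147/13577]
step 1: y = z − H·x̄ = [-32581/13577, -23502/13577]
step 1: S = H·P̄·Hᵀ + R = [16384397/13577 10174710/13577; 10174710/13577 6924149/13577]
step 1: K = P̄·Hᵀ·S⁻¹ = [-192206427/730889189 592250082/730889189; 425111694/730889189 -519148563/730889189; 221718392/730889189 -359051850/730889189]
step 1: x' = x̄ + K·y = [2272394915/730889189, -3067230684/730889189, -1438692035/730889189]
step 1: P' = (I − K·H)·P̄ = [3429619314/730889189 -4490238300/730889189 -846397098/730889189; -4490238300/730889189 6903882348/730889189 256586796/730889189; -846397098/730889189 256586796/730889189 1234727243/730889189]

step 0: x' = [-10147/13577, 7077/13577, 15170/13577], P' = [66614/13577 -89820/13577 -14290/13577; -89820/13577 142188/13577 1272/13577; -14290/13577 1272/13577 24436/13577]
step 1: x' = [2272394915/730889189, -3067230684/730889189, -1438692035/730889189], P' = [3429619314/730889189 -4490238300/730889189 -846397098/730889189; -4490238300/730889189 6903882348/730889189 256586796/730889189; -846397098/730889189 256586796/730889189 1234727243/730889189]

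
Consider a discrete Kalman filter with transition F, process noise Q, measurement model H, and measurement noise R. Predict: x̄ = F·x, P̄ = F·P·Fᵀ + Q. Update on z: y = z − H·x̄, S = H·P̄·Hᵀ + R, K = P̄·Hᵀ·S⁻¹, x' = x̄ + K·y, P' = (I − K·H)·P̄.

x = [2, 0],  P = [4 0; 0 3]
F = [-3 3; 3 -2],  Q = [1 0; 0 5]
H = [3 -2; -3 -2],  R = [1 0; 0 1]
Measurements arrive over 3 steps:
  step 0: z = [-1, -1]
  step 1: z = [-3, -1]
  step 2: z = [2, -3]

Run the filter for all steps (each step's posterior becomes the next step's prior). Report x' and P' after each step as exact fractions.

step 0: x' = [-174/70121, 35570/70121], P' = [3872/70121 -54/70121; -54/70121 8621/70121]
step 1: x' = [-44873916/149573957, 145682162/149573957], P' = [8118842/149573957 -87384/149573957; -87384/149573957 18275037/149573957]
step 2: x' = [281161622358/316649773189, 66924113446/316649773189], P' = [17185527460/316649773189 -184030560/316649773189; -184030560/316649773189 38687968399/316649773189]

step 0: x̄ = F·x = [-6, 6]
step 0: P̄ = F·P·Fᵀ + Q = [64 -54; -54 53]
step 0: y = z − H·x̄ = [29, -7]
step 0: S = H·P̄·Hᵀ + R = [1437 -364; -364 141]
step 0: K = P̄·Hᵀ·S⁻¹ = [11724/70121 -11508/70121; -17404/70121 -17080/70121]
step 0: x' = x̄ + K·y = [-174/70121, 35570/70121]
step 0: P' = (I − K·H)·P̄ = [3872/70121 -54/70121; -54/70121 8621/70121]
step 1: x̄ = F·x = [107232/70121, -71662/70121]
step 1: P̄ = F·P·Fᵀ + Q = [183530/70121 -87384/70121; -87384/70121 420585/70121]
step 1: y = z − H·x̄ = [-675383/70121, 108251/70121]
step 1: S = H·P̄·Hᵀ + R = [4452839/70121 30570/70121; 30570/70121 2355623/70121]
step 1: K = P̄·Hᵀ·S⁻¹ = [24531294/149573957 -24181758/149573957; -36812226/149573957 -36287922/149573957]
step 1: x' = x̄ + K·y = [-44873916/149573957, 145682162/149573957]
step 1: P' = (I − K·H)·P̄ = [8118842/149573957 -87384/149573957; -87384/149573957 18275037/149573957]
step 2: x̄ = F·x = [571668234/149573957, -425986072/149573957]
step 2: P̄ = F·P·Fᵀ + Q = [388691780/149573957 -184030560/149573957; -184030560/149573957 895088119/149573957]
step 2: y = z − H·x̄ = [-2267828932/149573957, 414310687/149573957]
step 2: S = H·P̄·Hᵀ + R = [9436519173/149573957 82126456/149573957; 82126456/149573957 5019785733/149573957]
step 2: K = P̄·Hᵀ·S⁻¹ = [51924643500/316649773189 -51188521260/316649773189; -77928028478/316649773189 -76823845118/316649773189]
step 2: x' = x̄ + K·y = [281161622358/316649773189, 66924113446/316649773189]
step 2: P' = (I − K·H)·P̄ = [17185527460/316649773189 -184030560/316649773189; -184030560/316649773189 38687968399/316649773189]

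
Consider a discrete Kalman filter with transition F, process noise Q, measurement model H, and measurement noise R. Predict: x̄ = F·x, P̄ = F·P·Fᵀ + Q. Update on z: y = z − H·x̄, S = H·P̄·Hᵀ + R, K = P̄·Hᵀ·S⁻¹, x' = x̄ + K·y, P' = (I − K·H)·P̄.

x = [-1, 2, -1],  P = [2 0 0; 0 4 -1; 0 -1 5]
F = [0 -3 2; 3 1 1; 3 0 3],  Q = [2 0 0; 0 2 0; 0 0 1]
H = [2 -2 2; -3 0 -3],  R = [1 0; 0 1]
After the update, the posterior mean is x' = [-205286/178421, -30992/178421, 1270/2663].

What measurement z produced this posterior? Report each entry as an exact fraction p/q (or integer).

x̄ = F·x = [-8, -2, -6]
P̄ = F·P·Fᵀ + Q = [70 -1 39; -1 27 30; 39 30 64]
S = H·P̄·Hᵀ + R = [725 -1098; -1098 1909]
K = P̄·Hᵀ·S⁻¹ = [60934/178421 4485/178421; -87890/178421 -58683/178421; -904/2663 -951/2663]
x' − x̄ = [1222082/178421, 325850/178421, 17248/2663] = K·y
y = (KᵀK)⁻¹·Kᵀ·(x' − x̄) = [23, -40]
z = y + H·x̄ = [23, -40] + [-24, 42] = [-1, 2]

z = [-1, 2]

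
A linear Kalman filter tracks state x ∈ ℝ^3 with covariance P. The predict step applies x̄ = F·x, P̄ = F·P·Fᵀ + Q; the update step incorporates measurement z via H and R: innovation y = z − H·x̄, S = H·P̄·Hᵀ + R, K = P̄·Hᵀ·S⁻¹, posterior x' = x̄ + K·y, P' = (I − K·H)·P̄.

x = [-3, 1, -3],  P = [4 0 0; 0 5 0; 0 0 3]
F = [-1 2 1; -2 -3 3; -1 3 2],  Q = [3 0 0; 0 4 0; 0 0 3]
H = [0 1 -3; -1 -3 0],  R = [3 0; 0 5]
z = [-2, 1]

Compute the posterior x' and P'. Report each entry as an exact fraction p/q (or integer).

x̄ = F·x = [2, -6, 0]
P̄ = F·P·Fᵀ + Q = [30 -13 40; -13 92 -19; 40 -19 64]
y = z − H·x̄ = [4, -15]
S = H·P̄·Hᵀ + R = [785 -314; -314 785]
K = P̄·Hᵀ·S⁻¹ = [-647/3297 -221/3297; 73/1099 -339/1099; -1021/3297 -337/3297]
x' = x̄ + K·y = [7321/3297, -1217/1099, 971/3297]
P' = (I − K·H)·P̄ = [14848/3297 -1527/1099 -880/3297; -1527/1099 1074/1099 285/1099; -880/3297 285/1099 1306/3297]

x' = [7321/3297, -1217/1099, 971/3297]
P' = [14848/3297 -1527/1099 -880/3297; -1527/1099 1074/1099 285/1099; -880/3297 285/1099 1306/3297]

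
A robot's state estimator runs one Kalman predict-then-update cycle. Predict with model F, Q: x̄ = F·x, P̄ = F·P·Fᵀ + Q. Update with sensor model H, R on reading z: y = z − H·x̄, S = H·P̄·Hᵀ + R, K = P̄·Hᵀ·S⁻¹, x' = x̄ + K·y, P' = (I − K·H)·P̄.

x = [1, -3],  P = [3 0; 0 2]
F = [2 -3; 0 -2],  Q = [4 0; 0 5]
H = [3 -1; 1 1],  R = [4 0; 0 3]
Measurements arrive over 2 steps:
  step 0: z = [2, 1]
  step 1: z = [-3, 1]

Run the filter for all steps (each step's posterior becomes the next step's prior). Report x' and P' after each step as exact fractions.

step 0: x' = [41/45, 1363/1935], P' = [58/135 38/135; 38/135 9394/5805]
step 1: x' = [-7478133/14250781, 12795976/14250781], P' = [6064938/14250781 4088886/14250781; 4088886/14250781 22443102/14250781]

step 0: x̄ = F·x = [11, 6]
step 0: P̄ = F·P·Fᵀ + Q = [34 12; 12 13]
step 0: y = z − H·x̄ = [-25, -16]
step 0: S = H·P̄·Hᵀ + R = [251 113; 113 74]
step 0: K = P̄·Hᵀ·S⁻¹ = [34/135 32/135; -1123/5805 3676/5805]
step 0: x' = x̄ + K·y = [41/45, 1363/1935]
step 0: P' = (I − K·H)·P̄ = [58/135 38/135; 38/135 9394/5805]
step 1: x̄ = F·x = [-563/1935, -2726/1935]
step 1: P̄ = F·P·Fᵀ + Q = [98134/5805 49828/5805; 49828/5805 66601/5805]
step 1: y = z − H·x̄ = [-6842/1935, 5224/1935]
step 1: S = H·P̄·Hᵀ + R = [674059/5805 327457/5805; 327457/5805 281806/5805]
step 1: K = P̄·Hᵀ·S⁻¹ = [3526482/14250781 3384608/14250781; -2544111/14250781 8843996/14250781]
step 1: x' = x̄ + K·y = [-7478133/14250781, 12795976/14250781]
step 1: P' = (I − K·H)·P̄ = [6064938/14250781 4088886/14250781; 4088886/14250781 22443102/14250781]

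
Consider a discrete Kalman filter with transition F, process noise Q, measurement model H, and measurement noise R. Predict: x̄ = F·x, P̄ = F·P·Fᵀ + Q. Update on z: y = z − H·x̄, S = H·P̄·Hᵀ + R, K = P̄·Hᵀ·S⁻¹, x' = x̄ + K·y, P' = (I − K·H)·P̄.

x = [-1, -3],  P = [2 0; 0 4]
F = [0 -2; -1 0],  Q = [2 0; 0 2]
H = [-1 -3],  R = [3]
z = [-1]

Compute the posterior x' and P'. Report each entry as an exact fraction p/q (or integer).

x' = [66/19, -13/19]
P' = [234/19 -72/19; -72/19 28/19]

x̄ = F·x = [6, 1]
P̄ = F·P·Fᵀ + Q = [18 0; 0 4]
y = z − H·x̄ = [8]
S = H·P̄·Hᵀ + R = [57]
K = P̄·Hᵀ·S⁻¹ = [-6/19; -4/19]
x' = x̄ + K·y = [66/19, -13/19]
P' = (I − K·H)·P̄ = [234/19 -72/19; -72/19 28/19]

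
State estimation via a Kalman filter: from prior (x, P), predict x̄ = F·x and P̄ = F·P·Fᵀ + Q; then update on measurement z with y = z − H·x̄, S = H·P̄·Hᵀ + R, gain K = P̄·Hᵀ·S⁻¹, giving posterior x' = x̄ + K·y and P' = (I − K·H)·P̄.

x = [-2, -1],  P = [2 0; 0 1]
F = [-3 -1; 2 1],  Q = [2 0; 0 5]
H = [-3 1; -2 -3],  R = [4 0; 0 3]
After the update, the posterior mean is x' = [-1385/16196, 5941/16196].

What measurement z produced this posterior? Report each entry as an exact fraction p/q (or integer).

z = [1, -1]

x̄ = F·x = [7, -5]
P̄ = F·P·Fᵀ + Q = [21 -13; -13 14]
S = H·P̄·Hᵀ + R = [285 -7; -7 57]
K = P̄·Hᵀ·S⁻¹ = [-4353/16196 -1387/16196; 2909/16196 -4189/16196]
x' − x̄ = [-114757/16196, 86921/16196] = K·y
y = (KᵀK)⁻¹·Kᵀ·(x' − x̄) = [27, -2]
z = y + H·x̄ = [27, -2] + [-26, 1] = [1, -1]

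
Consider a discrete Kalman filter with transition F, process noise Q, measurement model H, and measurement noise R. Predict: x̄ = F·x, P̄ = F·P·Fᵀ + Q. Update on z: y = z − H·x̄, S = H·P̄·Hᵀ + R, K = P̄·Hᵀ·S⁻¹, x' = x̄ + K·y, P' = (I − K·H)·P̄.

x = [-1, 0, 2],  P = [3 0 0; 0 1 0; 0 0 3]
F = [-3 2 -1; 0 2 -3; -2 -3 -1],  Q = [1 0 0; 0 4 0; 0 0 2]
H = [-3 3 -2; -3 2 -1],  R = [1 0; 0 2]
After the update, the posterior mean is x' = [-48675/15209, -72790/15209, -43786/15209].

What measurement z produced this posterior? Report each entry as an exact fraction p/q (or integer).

z = [1, 3]

x̄ = F·x = [1, -6, 0]
P̄ = F·P·Fᵀ + Q = [35 13 15; 13 35 3; 15 3 26]
S = H·P̄·Hᵀ + R = [645 496; 496 405]
K = P̄·Hᵀ·S⁻¹ = [7744/15209 -13014/15209; 10412/15209 -11700/15209; -3400/15209 1723/15209]
x' − x̄ = [-63884/15209, 18464/15209, -43786/15209] = K·y
y = (KᵀK)⁻¹·Kᵀ·(x' − x̄) = [22, 18]
z = y + H·x̄ = [22, 18] + [-21, -15] = [1, 3]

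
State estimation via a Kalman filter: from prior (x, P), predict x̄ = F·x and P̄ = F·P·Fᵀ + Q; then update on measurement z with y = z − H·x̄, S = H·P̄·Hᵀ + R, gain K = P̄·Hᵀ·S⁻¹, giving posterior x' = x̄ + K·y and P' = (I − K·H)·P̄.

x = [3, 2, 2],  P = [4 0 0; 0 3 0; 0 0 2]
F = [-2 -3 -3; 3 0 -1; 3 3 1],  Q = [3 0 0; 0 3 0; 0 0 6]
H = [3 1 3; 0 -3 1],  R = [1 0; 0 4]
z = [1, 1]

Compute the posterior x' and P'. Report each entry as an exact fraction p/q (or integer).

x' = [-758463/41999, 220390/41999, 698921/41999]
P' = [2686271/41999 -805377/41999 -2417763/41999; -805377/41999 256574/41999 721306/41999; -2417763/41999 721306/41999 2181434/41999]

x̄ = F·x = [-18, 7, 17]
P̄ = F·P·Fᵀ + Q = [64 -18 -57; -18 41 34; -57 34 71]
y = z − H·x̄ = [-3, 5]
S = H·P̄·Hᵀ + R = [327 -191; -191 240]
K = P̄·Hᵀ·S⁻¹ = [147/41999 -408/41999; 4361/41999 -12104/41999; 12319/41999 4379/41999]
x' = x̄ + K·y = [-758463/41999, 220390/41999, 698921/41999]
P' = (I − K·H)·P̄ = [2686271/41999 -805377/41999 -2417763/41999; -805377/41999 256574/41999 721306/41999; -2417763/41999 721306/41999 2181434/41999]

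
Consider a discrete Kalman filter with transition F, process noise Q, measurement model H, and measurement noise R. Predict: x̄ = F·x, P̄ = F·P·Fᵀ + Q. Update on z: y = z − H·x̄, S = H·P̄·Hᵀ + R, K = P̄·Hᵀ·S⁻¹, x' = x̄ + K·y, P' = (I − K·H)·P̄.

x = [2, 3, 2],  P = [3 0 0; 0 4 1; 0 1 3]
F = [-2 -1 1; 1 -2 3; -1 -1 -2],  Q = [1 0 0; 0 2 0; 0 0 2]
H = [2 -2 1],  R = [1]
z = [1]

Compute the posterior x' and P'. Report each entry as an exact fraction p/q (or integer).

x̄ = F·x = [-5, 2, -9]
P̄ = F·P·Fᵀ + Q = [18 6 5; 6 36 -12; 5 -12 25]
y = z − H·x̄ = [24]
S = H·P̄·Hᵀ + R = [262]
K = P̄·Hᵀ·S⁻¹ = [29/262; -36/131; 59/262]
x' = x̄ + K·y = [-307/131, -602/131, -471/131]
P' = (I − K·H)·P̄ = [3875/262 1830/131 -401/262; 1830/131 2124/131 552/131; -401/262 552/131 3069/262]

x' = [-307/131, -602/131, -471/131]
P' = [3875/262 1830/131 -401/262; 1830/131 2124/131 552/131; -401/262 552/131 3069/262]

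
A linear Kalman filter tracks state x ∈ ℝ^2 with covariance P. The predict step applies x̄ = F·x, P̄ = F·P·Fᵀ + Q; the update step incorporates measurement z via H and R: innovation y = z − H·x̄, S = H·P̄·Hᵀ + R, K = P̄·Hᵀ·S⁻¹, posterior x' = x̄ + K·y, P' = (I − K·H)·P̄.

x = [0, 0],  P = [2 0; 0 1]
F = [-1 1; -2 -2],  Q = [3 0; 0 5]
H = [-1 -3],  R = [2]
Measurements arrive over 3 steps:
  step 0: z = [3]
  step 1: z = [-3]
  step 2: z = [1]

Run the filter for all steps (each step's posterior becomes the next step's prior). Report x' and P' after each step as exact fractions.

step 0: x' = [-36/173, -159/173], P' = [894/173 -290/173; -290/173 132/173]
step 1: x' = [-2853/2216, 3189/2216], P' = [176267/35456 -54291/35456; -54291/35456 24411/35456]
step 2: x' = [3986947/1804947, -1913986/1804947], P' = [8746357/1804947 -2694325/1804947; -2694325/1804947 1221559/1804947]

step 0: x̄ = F·x = [0, 0]
step 0: P̄ = F·P·Fᵀ + Q = [6 2; 2 17]
step 0: y = z − H·x̄ = [3]
step 0: S = H·P̄·Hᵀ + R = [173]
step 0: K = P̄·Hᵀ·S⁻¹ = [-12/173; -53/173]
step 0: x' = x̄ + K·y = [-36/173, -159/173]
step 0: P' = (I − K·H)·P̄ = [894/173 -290/173; -290/173 132/173]
step 1: x̄ = F·x = [-123/173, 390/173]
step 1: P̄ = F·P·Fᵀ + Q = [2125/173 1524/173; 1524/173 2649/173]
step 1: y = z − H·x̄ = [528/173]
step 1: S = H·P̄·Hᵀ + R = [35456/173]
step 1: K = P̄·Hᵀ·S⁻¹ = [-6697/35456; -9471/35456]
step 1: x' = x̄ + K·y = [-2853/2216, 3189/2216]
step 1: P' = (I − K·H)·P̄ = [176267/35456 -54291/35456; -54291/35456 24411/35456]
step 2: x̄ = F·x = [3021/1108, -84/277]
step 2: P̄ = F·P·Fᵀ + Q = [103907/8864 9491/1108; 9491/1108 4263/277]
step 2: y = z − H·x̄ = [3121/1108]
step 2: S = H·P̄·Hᵀ + R = [1804947/8864]
step 2: K = P̄·Hᵀ·S⁻¹ = [-331691/1804947; -485176/1804947]
step 2: x' = x̄ + K·y = [3986947/1804947, -1913986/1804947]
step 2: P' = (I − K·H)·P̄ = [8746357/1804947 -2694325/1804947; -2694325/1804947 1221559/1804947]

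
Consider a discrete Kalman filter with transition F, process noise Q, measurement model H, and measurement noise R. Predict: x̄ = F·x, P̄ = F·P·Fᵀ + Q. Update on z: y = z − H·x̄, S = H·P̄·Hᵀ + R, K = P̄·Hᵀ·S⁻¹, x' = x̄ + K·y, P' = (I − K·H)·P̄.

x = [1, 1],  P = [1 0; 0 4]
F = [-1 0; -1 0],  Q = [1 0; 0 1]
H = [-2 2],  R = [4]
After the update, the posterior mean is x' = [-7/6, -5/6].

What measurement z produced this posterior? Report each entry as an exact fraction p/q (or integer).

x̄ = F·x = [-1, -1]
P̄ = F·P·Fᵀ + Q = [2 1; 1 2]
S = H·P̄·Hᵀ + R = [12]
K = P̄·Hᵀ·S⁻¹ = [-1/6; 1/6]
x' − x̄ = [-1/6, 1/6] = K·y
y = (KᵀK)⁻¹·Kᵀ·(x' − x̄) = [1]
z = y + H·x̄ = [1] + [0] = [1]

z = [1]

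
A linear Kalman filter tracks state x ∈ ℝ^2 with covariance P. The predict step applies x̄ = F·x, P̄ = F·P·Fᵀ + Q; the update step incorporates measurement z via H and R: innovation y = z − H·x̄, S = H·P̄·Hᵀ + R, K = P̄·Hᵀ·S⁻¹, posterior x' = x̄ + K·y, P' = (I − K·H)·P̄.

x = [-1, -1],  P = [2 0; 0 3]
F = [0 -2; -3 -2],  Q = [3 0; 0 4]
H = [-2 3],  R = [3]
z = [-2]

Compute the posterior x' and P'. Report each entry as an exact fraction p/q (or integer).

x̄ = F·x = [2, 5]
P̄ = F·P·Fᵀ + Q = [15 12; 12 34]
y = z − H·x̄ = [-13]
S = H·P̄·Hᵀ + R = [225]
K = P̄·Hᵀ·S⁻¹ = [2/75; 26/75]
x' = x̄ + K·y = [124/75, 37/75]
P' = (I − K·H)·P̄ = [371/25 248/25; 248/25 174/25]

x' = [124/75, 37/75]
P' = [371/25 248/25; 248/25 174/25]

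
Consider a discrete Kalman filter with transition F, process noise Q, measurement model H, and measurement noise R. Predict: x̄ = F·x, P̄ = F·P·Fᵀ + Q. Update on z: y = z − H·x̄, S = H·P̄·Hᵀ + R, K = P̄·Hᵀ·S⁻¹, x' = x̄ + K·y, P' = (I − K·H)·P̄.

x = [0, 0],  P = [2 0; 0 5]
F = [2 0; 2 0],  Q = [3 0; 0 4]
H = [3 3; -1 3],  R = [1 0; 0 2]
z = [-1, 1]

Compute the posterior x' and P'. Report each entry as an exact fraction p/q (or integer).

x̄ = F·x = [0, 0]
P̄ = F·P·Fᵀ + Q = [11 8; 8 12]
y = z − H·x̄ = [-1, 1]
S = H·P̄·Hᵀ + R = [352 123; 123 73]
K = P̄·Hᵀ·S⁻¹ = [2562/10567 -2435/10567; 936/10567 2476/10567]
x' = x̄ + K·y = [-4997/10567, 1540/10567]
P' = (I − K·H)·P̄ = [1858/10567 -1004/10567; -1004/10567 1316/10567]

x' = [-4997/10567, 1540/10567]
P' = [1858/10567 -1004/10567; -1004/10567 1316/10567]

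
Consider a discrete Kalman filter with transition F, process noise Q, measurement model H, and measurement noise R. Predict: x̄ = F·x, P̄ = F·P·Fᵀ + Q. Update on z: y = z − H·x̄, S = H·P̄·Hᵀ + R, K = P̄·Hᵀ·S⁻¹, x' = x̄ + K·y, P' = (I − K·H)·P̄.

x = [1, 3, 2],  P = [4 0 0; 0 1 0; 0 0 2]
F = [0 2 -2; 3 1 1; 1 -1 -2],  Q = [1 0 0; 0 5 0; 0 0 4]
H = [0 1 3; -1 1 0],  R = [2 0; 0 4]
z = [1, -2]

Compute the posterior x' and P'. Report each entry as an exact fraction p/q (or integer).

x' = [81245/13264, 64585/13264, -17845/13264]
P' = [78047/13264 60451/13264 -18967/13264; 60451/13264 92055/13264 -29371/13264; -18967/13264 -29371/13264 12271/13264]

x̄ = F·x = [2, 8, -6]
P̄ = F·P·Fᵀ + Q = [13 -2 6; -2 44 7; 6 7 17]
y = z − H·x̄ = [11, -8]
S = H·P̄·Hᵀ + R = [241 49; 49 65]
K = P̄·Hᵀ·S⁻¹ = [1775/13264 -4399/13264; 1971/13264 7901/13264; 3721/13264 -2601/13264]
x' = x̄ + K·y = [81245/13264, 64585/13264, -17845/13264]
P' = (I − K·H)·P̄ = [78047/13264 60451/13264 -18967/13264; 60451/13264 92055/13264 -29371/13264; -18967/13264 -29371/13264 12271/13264]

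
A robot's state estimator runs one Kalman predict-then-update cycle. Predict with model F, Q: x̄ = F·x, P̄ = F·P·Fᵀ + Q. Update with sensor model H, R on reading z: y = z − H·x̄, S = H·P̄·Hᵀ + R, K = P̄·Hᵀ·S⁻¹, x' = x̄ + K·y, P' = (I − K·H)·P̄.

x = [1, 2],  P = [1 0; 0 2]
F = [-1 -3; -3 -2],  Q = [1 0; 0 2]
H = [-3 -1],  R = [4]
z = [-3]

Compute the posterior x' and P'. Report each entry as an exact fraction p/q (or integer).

x̄ = F·x = [-7, -7]
P̄ = F·P·Fᵀ + Q = [20 15; 15 19]
y = z − H·x̄ = [-31]
S = H·P̄·Hᵀ + R = [293]
K = P̄·Hᵀ·S⁻¹ = [-75/293; -64/293]
x' = x̄ + K·y = [274/293, -67/293]
P' = (I − K·H)·P̄ = [235/293 -405/293; -405/293 1471/293]

x' = [274/293, -67/293]
P' = [235/293 -405/293; -405/293 1471/293]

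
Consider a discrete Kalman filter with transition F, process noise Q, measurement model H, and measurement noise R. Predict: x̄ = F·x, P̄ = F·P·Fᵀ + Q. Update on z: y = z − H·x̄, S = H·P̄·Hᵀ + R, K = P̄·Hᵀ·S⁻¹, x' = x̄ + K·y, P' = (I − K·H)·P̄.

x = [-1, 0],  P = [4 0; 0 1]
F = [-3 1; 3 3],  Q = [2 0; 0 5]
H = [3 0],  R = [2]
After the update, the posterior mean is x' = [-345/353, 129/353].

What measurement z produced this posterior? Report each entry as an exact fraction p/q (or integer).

z = [-3]

x̄ = F·x = [3, -3]
P̄ = F·P·Fᵀ + Q = [39 -33; -33 50]
S = H·P̄·Hᵀ + R = [353]
K = P̄·Hᵀ·S⁻¹ = [117/353; -99/353]
x' − x̄ = [-1404/353, 1188/353] = K·y
y = (KᵀK)⁻¹·Kᵀ·(x' − x̄) = [-12]
z = y + H·x̄ = [-12] + [9] = [-3]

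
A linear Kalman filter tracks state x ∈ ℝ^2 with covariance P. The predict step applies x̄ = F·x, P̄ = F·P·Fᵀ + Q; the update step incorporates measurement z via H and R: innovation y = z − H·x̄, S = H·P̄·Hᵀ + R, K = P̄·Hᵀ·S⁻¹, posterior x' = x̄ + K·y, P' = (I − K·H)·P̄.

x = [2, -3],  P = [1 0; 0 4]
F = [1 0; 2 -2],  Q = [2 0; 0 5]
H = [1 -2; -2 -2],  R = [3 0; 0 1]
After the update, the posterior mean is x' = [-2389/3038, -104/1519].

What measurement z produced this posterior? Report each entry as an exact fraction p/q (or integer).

z = [-1, 2]

x̄ = F·x = [2, 10]
P̄ = F·P·Fᵀ + Q = [3 2; 2 25]
S = H·P̄·Hᵀ + R = [98 98; 98 129]
K = P̄·Hᵀ·S⁻¹ = [851/3038 -9/31; -450/1519 -6/31]
x' − x̄ = [-8465/3038, -15294/1519] = K·y
y = (KᵀK)⁻¹·Kᵀ·(x' − x̄) = [17, 26]
z = y + H·x̄ = [17, 26] + [-18, -24] = [-1, 2]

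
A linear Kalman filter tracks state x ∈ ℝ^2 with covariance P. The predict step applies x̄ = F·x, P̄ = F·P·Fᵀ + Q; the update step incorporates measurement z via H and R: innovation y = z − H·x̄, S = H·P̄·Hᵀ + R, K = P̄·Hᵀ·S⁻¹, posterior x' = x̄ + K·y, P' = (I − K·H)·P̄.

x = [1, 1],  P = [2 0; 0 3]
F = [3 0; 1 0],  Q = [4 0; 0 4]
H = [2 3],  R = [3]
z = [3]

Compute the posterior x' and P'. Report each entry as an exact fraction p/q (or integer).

x' = [9/7, 37/217]
P' = [30/7 -18/7; -18/7 402/217]

x̄ = F·x = [3, 1]
P̄ = F·P·Fᵀ + Q = [22 6; 6 6]
y = z − H·x̄ = [-6]
S = H·P̄·Hᵀ + R = [217]
K = P̄·Hᵀ·S⁻¹ = [2/7; 30/217]
x' = x̄ + K·y = [9/7, 37/217]
P' = (I − K·H)·P̄ = [30/7 -18/7; -18/7 402/217]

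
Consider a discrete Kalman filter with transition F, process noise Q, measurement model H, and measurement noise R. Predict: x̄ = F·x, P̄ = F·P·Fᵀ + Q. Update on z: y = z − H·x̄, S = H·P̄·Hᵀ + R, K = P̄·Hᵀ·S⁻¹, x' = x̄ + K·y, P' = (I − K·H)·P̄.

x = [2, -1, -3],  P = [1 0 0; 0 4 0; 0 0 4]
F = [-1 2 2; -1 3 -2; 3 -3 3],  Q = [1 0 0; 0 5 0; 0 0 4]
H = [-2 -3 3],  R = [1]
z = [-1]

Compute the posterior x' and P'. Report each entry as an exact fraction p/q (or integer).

x' = [-12574/1351, 4780/1351, -4050/1351]
P' = [40526/1351 -7653/1351 19347/1351; -7653/1351 11555/2702 612/1351; 19347/1351 612/1351 13585/1351]

x̄ = F·x = [-10, 1, 0]
P̄ = F·P·Fᵀ + Q = [34 9 -3; 9 58 -63; -3 -63 85]
y = z − H·x̄ = [-18]
S = H·P̄·Hᵀ + R = [2702]
K = P̄·Hᵀ·S⁻¹ = [-52/1351; -381/2702; 225/1351]
x' = x̄ + K·y = [-12574/1351, 4780/1351, -4050/1351]
P' = (I − K·H)·P̄ = [40526/1351 -7653/1351 19347/1351; -7653/1351 11555/2702 612/1351; 19347/1351 612/1351 13585/1351]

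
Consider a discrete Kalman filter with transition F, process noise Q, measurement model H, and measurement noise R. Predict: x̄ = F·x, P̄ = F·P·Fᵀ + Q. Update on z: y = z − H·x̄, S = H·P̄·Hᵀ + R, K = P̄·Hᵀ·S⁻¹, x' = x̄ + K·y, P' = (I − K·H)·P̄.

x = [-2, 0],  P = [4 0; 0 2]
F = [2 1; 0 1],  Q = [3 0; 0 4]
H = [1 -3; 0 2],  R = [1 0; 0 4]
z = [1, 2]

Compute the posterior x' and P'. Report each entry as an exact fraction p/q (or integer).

x̄ = F·x = [-4, 0]
P̄ = F·P·Fᵀ + Q = [21 2; 2 6]
y = z − H·x̄ = [5, 2]
S = H·P̄·Hᵀ + R = [64 -32; -32 28]
K = P̄·Hᵀ·S⁻¹ = [137/192 23/24; -1/12 1/3]
x' = x̄ + K·y = [95/64, 1/4]
P' = (I − K·H)·P̄ = [1241/192 23/12; 23/12 2/3]

x' = [95/64, 1/4]
P' = [1241/192 23/12; 23/12 2/3]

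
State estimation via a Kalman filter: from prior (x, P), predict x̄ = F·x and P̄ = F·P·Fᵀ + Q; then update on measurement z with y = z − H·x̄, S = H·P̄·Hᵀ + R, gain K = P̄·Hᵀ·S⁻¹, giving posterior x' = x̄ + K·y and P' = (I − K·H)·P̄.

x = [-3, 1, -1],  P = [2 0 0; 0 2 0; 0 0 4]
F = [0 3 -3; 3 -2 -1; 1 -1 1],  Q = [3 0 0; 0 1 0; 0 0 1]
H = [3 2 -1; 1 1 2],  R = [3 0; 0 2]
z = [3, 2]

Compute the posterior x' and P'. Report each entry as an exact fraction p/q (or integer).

x̄ = F·x = [6, -10, -5]
P̄ = F·P·Fᵀ + Q = [57 0 -18; 0 31 6; -18 6 9]
y = z − H·x̄ = [0, 16]
S = H·P̄·Hᵀ + R = [733 143; 143 78]
K = P̄·Hᵀ·S⁻¹ = [903/2825 -11634/36725; -137/2825 23511/36725; -372/2825 11691/36725]
x' = x̄ + K·y = [34206/36725, 8926/36725, 3431/36725]
P' = (I − K·H)·P̄ = [118968/36725 -157122/36725 7443/36725; -157122/36725 227238/36725 -11547/36725; 7443/36725 -11547/36725 13743/36725]

x' = [34206/36725, 8926/36725, 3431/36725]
P' = [118968/36725 -157122/36725 7443/36725; -157122/36725 227238/36725 -11547/36725; 7443/36725 -11547/36725 13743/36725]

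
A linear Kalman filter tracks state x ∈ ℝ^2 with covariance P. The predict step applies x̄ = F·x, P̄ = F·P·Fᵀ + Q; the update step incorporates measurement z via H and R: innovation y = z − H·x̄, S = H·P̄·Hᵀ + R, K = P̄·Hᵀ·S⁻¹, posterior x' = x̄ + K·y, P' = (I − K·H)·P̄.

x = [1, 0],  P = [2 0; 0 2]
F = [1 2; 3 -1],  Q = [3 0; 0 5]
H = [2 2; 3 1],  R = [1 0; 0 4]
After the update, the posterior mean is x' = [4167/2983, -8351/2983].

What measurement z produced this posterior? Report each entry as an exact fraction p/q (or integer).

z = [-3, 2]

x̄ = F·x = [1, 3]
P̄ = F·P·Fᵀ + Q = [13 2; 2 25]
S = H·P̄·Hᵀ + R = [169 144; 144 158]
K = P̄·Hᵀ·S⁻¹ = [-582/2983 2609/5966; 2034/2983 -2537/5966]
x' − x̄ = [1184/2983, -17300/2983] = K·y
y = (KᵀK)⁻¹·Kᵀ·(x' − x̄) = [-11, -4]
z = y + H·x̄ = [-11, -4] + [8, 6] = [-3, 2]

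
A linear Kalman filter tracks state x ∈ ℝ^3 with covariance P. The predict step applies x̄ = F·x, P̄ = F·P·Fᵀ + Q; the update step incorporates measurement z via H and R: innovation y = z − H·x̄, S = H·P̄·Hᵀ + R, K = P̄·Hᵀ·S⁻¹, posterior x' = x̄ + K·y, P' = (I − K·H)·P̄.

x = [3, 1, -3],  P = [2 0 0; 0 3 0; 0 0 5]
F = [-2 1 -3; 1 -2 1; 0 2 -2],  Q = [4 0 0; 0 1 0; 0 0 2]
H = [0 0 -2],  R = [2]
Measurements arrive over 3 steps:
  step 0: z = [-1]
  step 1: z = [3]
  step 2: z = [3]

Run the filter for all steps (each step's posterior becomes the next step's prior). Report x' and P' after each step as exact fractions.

step 0: x̄ = F·x = [4, -2, 8]
step 0: P̄ = F·P·Fᵀ + Q = [60 -25 36; -25 20 -22; 36 -22 34]
step 0: y = z − H·x̄ = [15]
step 0: S = H·P̄·Hᵀ + R = [138]
step 0: K = P̄·Hᵀ·S⁻¹ = [-12/23; 22/69; -34/69]
step 0: x' = x̄ + K·y = [-88/23, 64/23, 14/23]
step 0: P' = (I − K·H)·P̄ = [516/23 -47/23 12/23; -47/23 412/69 -22/69; 12/23 -22/69 34/69]
step 1: x̄ = F·x = [198/23, -202/23, 100/23]
step 1: P̄ = F·P·Fᵀ + Q = [8314/69 -1687/23 1912/69; -1687/23 1341/23 -734/23; 1912/69 -734/23 2098/69]
step 1: y = z − H·x̄ = [269/23]
step 1: S = H·P̄·Hᵀ + R = [8530/69]
step 1: K = P̄·Hᵀ·S⁻¹ = [-1912/4265; 2202/4265; -2098/4265]
step 1: x' = x̄ + K·y = [14354/4265, -11704/4265, -5994/4265]
step 1: P' = (I − K·H)·P̄ = [407938/4265 -190793/4265 1912/4265; -190793/4265 108123/4265 -2202/4265; 1912/4265 -2202/4265 2098/4265]
step 2: x̄ = F·x = [-4486/853, 31768/4265, -2284/853]
step 2: P̄ = F·P·Fᵀ + Q = [515029/853 -403471/853 203454/853; -403471/853 1622597/4265 -167062/853; 203454/853 -167062/853 93406/853]
step 2: y = z − H·x̄ = [-2009/853]
step 2: S = H·P̄·Hᵀ + R = [375330/853]
step 2: K = P̄·Hᵀ·S⁻¹ = [-67818/62555; 167062/187665; -93406/187665]
step 2: x' = x̄ + K·y = [-169256/62555, 1004362/187665, -282502/187665]
step 2: P' = (I − K·H)·P̄ = [5418467/62555 -3024041/62555 67818/62555; -3024041/62555 5957221/187665 -167062/187665; 67818/62555 -167062/187665 93406/187665]

step 0: x' = [-88/23, 64/23, 14/23], P' = [516/23 -47/23 12/23; -47/23 412/69 -22/69; 12/23 -22/69 34/69]
step 1: x' = [14354/4265, -11704/4265, -5994/4265], P' = [407938/4265 -190793/4265 1912/4265; -190793/4265 108123/4265 -2202/4265; 1912/4265 -2202/4265 2098/4265]
step 2: x' = [-169256/62555, 1004362/187665, -282502/187665], P' = [5418467/62555 -3024041/62555 67818/62555; -3024041/62555 5957221/187665 -167062/187665; 67818/62555 -167062/187665 93406/187665]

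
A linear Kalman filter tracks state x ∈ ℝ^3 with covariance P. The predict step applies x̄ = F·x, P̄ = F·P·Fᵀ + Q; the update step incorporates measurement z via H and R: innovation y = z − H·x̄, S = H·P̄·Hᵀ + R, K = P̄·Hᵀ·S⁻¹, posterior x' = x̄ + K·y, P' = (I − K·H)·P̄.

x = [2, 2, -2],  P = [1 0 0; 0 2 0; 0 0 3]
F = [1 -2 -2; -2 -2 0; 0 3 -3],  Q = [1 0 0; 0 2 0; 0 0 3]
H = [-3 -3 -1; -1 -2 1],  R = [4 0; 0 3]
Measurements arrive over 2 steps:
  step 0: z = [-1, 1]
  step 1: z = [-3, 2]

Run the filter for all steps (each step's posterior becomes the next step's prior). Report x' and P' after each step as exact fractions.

step 0: x̄ = F·x = [2, -8, 12]
step 0: P̄ = F·P·Fᵀ + Q = [22 6 6; 6 14 -12; 6 -12 48]
step 0: y = z − H·x̄ = [-7, -25]
step 0: S = H·P̄·Hᵀ + R = [448 156; 156 189]
step 0: K = P̄·Hᵀ·S⁻¹ = [-2107/10056 187/7542; -79/2514 -820/3771; -887/3352 1427/2514]
step 0: x' = x̄ + K·y = [85883/30168, -17677/7542, -3401/10056]
step 0: P' = (I − K·H)·P̄ = [57875/15084 -10999/3771 -9665/5028; -10999/3771 9386/3771 1771/1257; -9665/5028 1771/1257 4355/1676]
step 1: x̄ = F·x = [247705/30168, -15175/15084, -60505/10056]
step 1: P̄ = F·P·Fᵀ + Q = [841895/15084 -42269/7542 -11699/5028; -42269/7542 14969/3771 -1291/2514; -11699/5028 -1291/2514 39263/1676]
step 1: y = z − H·x̄ = [63341/5028, 17869/1257]
step 1: S = H·P̄·Hᵀ + R = [187525/419 51352/419; 51352/419 34529/419]
step 1: K = P̄·Hᵀ·S⁻¹ = [-5421317/18319918 -3555859/27479877; 333347/9159959 -2436988/27479877; -3779817/18319918 5787439/9159959]
step 1: x' = x̄ + K·y = [48427179/18319918, -16563573/9159959, 6699537/18319918]
step 1: P' = (I − K·H)·P̄ = [321785177/54959754 -120074975/27479877 -59949959/18319918; -120074975/27479877 96722140/27479877 22019447/9159959; -59949959/18319918 22019447/9159959 62852463/18319918]

step 0: x' = [85883/30168, -17677/7542, -3401/10056], P' = [57875/15084 -10999/3771 -9665/5028; -10999/3771 9386/3771 1771/1257; -9665/5028 1771/1257 4355/1676]
step 1: x' = [48427179/18319918, -16563573/9159959, 6699537/18319918], P' = [321785177/54959754 -120074975/27479877 -59949959/18319918; -120074975/27479877 96722140/27479877 22019447/9159959; -59949959/18319918 22019447/9159959 62852463/18319918]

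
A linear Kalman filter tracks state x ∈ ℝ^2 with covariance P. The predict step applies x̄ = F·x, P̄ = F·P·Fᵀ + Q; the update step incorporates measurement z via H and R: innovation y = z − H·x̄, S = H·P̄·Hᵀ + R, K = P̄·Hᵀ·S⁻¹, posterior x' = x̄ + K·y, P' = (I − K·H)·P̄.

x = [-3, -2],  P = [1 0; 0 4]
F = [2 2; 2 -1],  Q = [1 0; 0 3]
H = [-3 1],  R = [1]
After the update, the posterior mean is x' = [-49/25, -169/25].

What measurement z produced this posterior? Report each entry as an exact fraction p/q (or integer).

x̄ = F·x = [-10, -4]
P̄ = F·P·Fᵀ + Q = [21 -4; -4 11]
S = H·P̄·Hᵀ + R = [225]
K = P̄·Hᵀ·S⁻¹ = [-67/225; 23/225]
x' − x̄ = [201/25, -69/25] = K·y
y = (KᵀK)⁻¹·Kᵀ·(x' − x̄) = [-27]
z = y + H·x̄ = [-27] + [26] = [-1]

z = [-1]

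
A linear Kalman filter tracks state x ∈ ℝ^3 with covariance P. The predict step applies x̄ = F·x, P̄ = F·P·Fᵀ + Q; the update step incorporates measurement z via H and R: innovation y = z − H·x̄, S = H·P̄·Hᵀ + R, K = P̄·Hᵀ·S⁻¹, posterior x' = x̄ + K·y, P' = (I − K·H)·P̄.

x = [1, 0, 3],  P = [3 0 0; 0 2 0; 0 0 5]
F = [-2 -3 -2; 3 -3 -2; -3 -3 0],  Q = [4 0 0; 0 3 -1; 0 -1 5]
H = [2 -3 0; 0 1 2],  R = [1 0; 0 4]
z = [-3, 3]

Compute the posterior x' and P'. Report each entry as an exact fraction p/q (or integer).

x' = [-52918/16881, -18379/16881, 10928/5627]
P' = [265756/16881 176860/16881 -25121/5627; 176860/16881 119572/16881 -17026/5627; -25121/5627 -17026/5627 25181/11254]

x̄ = F·x = [-8, -3, -3]
P̄ = F·P·Fᵀ + Q = [54 20 36; 20 68 -10; 36 -10 50]
y = z − H·x̄ = [4, 12]
S = H·P̄·Hᵀ + R = [589 40; 40 232]
K = P̄·Hᵀ·S⁻¹ = [932/16881 13067/33762; -4996/16881 4354/16881; 836/5627 8155/22508]
x' = x̄ + K·y = [-52918/16881, -18379/16881, 10928/5627]
P' = (I − K·H)·P̄ = [265756/16881 176860/16881 -25121/5627; 176860/16881 119572/16881 -17026/5627; -25121/5627 -17026/5627 25181/11254]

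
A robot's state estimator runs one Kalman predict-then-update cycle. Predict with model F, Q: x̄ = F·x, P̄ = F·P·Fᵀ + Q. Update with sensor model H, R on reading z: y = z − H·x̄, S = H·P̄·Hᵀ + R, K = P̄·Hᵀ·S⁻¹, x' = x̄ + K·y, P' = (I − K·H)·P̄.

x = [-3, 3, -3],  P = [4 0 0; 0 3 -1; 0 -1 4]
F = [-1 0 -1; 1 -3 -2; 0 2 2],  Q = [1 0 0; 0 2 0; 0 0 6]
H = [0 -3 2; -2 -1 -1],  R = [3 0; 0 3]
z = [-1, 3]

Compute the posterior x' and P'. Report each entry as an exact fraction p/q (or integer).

x̄ = F·x = [6, -6, 0]
P̄ = F·P·Fᵀ + Q = [9 1 -6; 1 37 -24; -6 -24 26]
y = z − H·x̄ = [-19, 9]
S = H·P̄·Hᵀ + R = [728 65; 65 34]
K = P̄·Hᵀ·S⁻¹ = [335/20527 -653/1579; -4431/20527 -45/1579; 3566/20527 -60/1579]
x' = x̄ + K·y = [40396/20527, -44238/20527, -74774/20527]
P' = (I − K·H)·P̄ = [79411/20527 -53543/20527 -79812/20527; -53543/20527 46195/20527 62646/20527; -79812/20527 62646/20527 99318/20527]

x' = [40396/20527, -44238/20527, -74774/20527]
P' = [79411/20527 -53543/20527 -79812/20527; -53543/20527 46195/20527 62646/20527; -79812/20527 62646/20527 99318/20527]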